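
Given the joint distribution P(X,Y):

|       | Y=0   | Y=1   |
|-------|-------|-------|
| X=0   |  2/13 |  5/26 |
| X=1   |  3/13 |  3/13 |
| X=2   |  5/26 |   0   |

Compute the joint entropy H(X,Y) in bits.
2.3066 bits

H(X,Y) = -Σ_{x,y} P(x,y) log₂ P(x,y). Per-cell terms -P(x,y)·log₂P(x,y):
  X=0: 0.415452, 0.457406
  X=1: 0.488187, 0.488187
  X=2: 0.457406, 0.000000
  (cells with P = 0 contribute 0)
Sum of the 6 terms: H(X,Y) = 2.3066 bits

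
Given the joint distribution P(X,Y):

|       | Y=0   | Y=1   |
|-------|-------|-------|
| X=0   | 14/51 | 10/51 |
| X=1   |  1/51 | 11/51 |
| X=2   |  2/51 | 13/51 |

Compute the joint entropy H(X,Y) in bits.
2.2473 bits

H(X,Y) = -Σ_{x,y} P(x,y) log₂ P(x,y). Per-cell terms -P(x,y)·log₂P(x,y):
  X=0: 0.5120, 0.4609
  X=1: 0.1112, 0.4773
  X=2: 0.1832, 0.5027
Sum of the 6 terms: H(X,Y) = 2.2473 bits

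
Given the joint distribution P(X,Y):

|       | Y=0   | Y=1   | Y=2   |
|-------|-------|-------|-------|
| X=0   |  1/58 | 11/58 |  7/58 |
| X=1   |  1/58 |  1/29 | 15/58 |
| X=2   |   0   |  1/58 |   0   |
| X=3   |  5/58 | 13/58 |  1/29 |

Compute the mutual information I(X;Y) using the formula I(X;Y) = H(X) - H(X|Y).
0.3363 bits

I(X;Y) = H(X) - H(X|Y)

Marginal of X (row sums):
  P(X=0) = 1/58 + 11/58 + 7/58 = 19/58
  P(X=1) = 1/58 + 1/29 + 15/58 = 9/29
  P(X=2) = 0 + 1/58 + 0 = 1/58
  P(X=3) = 5/58 + 13/58 + 1/29 = 10/29
H(X) = -[(19/58)·log₂(19/58) + (9/29)·log₂(9/29) + (1/58)·log₂(1/58) + (10/29)·log₂(10/29)]
  = 0.527431 + 0.523879 + 0.101000 + 0.529673 = 1.68198 bits

Marginal of Y (column sums):
  P(Y=0) = 1/58 + 1/58 + 0 + 5/58 = 7/58
  P(Y=1) = 11/58 + 1/29 + 1/58 + 13/58 = 27/58
  P(Y=2) = 7/58 + 15/58 + 0 + 1/29 = 12/29
H(X|Y) = Σ_y P(y)·H(X|Y=y):
  Y=0: P(Y=0) = 7/58, P(X|Y=0) = (1/7, 1/7, 0, 5/7) → H(X|Y=0) = 1.148835
  Y=1: P(Y=1) = 27/58, P(X|Y=1) = (11/27, 2/27, 1/27, 13/27) → H(X|Y=1) = 1.489722
  Y=2: P(Y=2) = 12/29, P(X|Y=2) = (7/24, 5/8, 0, 1/12) → H(X|Y=2) = 1.241011
H(X|Y) = (7/58)·1.148835 + (27/58)·1.489722 + (12/29)·1.241011 = 1.34567 bits

I(X;Y) = H(X) - H(X|Y) = 1.68198 - 1.34567 = 0.3363 bits

Cross-check via I(X;Y) = H(X) + H(Y) - H(X,Y): computing H(Y) from the column sums and H(X,Y) from the 12 cells in the same way gives H(Y) = 1.40845 bits and H(X,Y) = 2.75412 bits, so
I(X;Y) = 1.68198 + 1.40845 - 2.75412 = 0.3363 bits ✓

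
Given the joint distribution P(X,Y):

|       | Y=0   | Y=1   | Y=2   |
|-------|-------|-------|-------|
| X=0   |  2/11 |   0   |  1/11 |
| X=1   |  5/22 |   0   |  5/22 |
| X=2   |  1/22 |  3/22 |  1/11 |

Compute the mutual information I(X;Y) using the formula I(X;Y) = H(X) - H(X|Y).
0.3336 bits

I(X;Y) = H(X) - H(X|Y)

Marginal of X (row sums):
  P(X=0) = 2/11 + 0 + 1/11 = 3/11
  P(X=1) = 5/22 + 0 + 5/22 = 5/11
  P(X=2) = 1/22 + 3/22 + 1/11 = 3/11
H(X) = -[(3/11)·log₂(3/11) + (5/11)·log₂(5/11) + (3/11)·log₂(3/11)]
  = 0.51122 + 0.51705 + 0.51122 = 1.5395 bits

Marginal of Y (column sums):
  P(Y=0) = 2/11 + 5/22 + 1/22 = 5/11
  P(Y=1) = 0 + 0 + 3/22 = 3/22
  P(Y=2) = 1/11 + 5/22 + 1/11 = 9/22
H(X|Y) = Σ_y P(y)·H(X|Y=y):
  Y=0: P(Y=0) = 5/11, P(X|Y=0) = (2/5, 1/2, 1/10) → H(X|Y=0) = 1.36096
  Y=1: P(Y=1) = 3/22, P(X|Y=1) = (0, 0, 1) → H(X|Y=1) = 0.00000
  Y=2: P(Y=2) = 9/22, P(X|Y=2) = (2/9, 5/9, 2/9) → H(X|Y=2) = 1.43552
H(X|Y) = (5/11)·1.36096 + (3/22)·0.00000 + (9/22)·1.43552 = 1.2059 bits

I(X;Y) = H(X) - H(X|Y) = 1.5395 - 1.2059 = 0.3336 bits

Cross-check via I(X;Y) = H(X) + H(Y) - H(X,Y): computing H(Y) from the column sums and H(X,Y) from the 9 cells in the same way gives H(Y) = 1.4365 bits and H(X,Y) = 2.6424 bits, so
I(X;Y) = 1.5395 + 1.4365 - 2.6424 = 0.3336 bits ✓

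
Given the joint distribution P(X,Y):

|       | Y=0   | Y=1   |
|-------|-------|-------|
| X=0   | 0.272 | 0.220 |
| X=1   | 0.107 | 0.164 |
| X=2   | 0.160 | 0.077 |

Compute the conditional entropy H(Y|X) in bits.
0.9659 bits

H(Y|X) = H(X,Y) - H(X)

H(X,Y) = -Σ_{x,y} P(x,y) log₂ P(x,y). Per-cell terms -P(x,y)·log₂P(x,y):
  X=0: 0.5109, 0.4806
  X=1: 0.3450, 0.4278
  X=2: 0.4230, 0.2848
Sum of the 6 terms: H(X,Y) = 2.4721 bits

Marginal of X (row sums):
  P(X=0) = 0.272 + 0.220 = 0.492
  P(X=1) = 0.107 + 0.164 = 0.271
  P(X=2) = 0.160 + 0.077 = 0.237
H(X) = -[0.492·log₂(0.492) + 0.271·log₂(0.271) + 0.237·log₂(0.237)]
  = 0.5034 + 0.5105 + 0.4923 = 1.5062 bits

H(Y|X) = H(X,Y) - H(X) = 2.4721 - 1.5062 = 0.9659 bits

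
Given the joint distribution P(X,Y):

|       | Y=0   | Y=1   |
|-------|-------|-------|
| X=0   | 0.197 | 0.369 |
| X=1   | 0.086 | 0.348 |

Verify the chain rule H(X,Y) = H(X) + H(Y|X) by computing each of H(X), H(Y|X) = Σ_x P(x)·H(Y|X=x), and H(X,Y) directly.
H(X) = 0.9874 bits, H(Y|X) = 0.8394 bits, H(X,Y) = 1.8268 bits

Marginal of X (row sums):
  P(X=0) = 0.197 + 0.369 = 0.566
  P(X=1) = 0.086 + 0.348 = 0.434
H(X) = -[0.566·log₂(0.566) + 0.434·log₂(0.434)]
  = 0.46476 + 0.52264 = 0.9874 bits

H(Y|X) = Σ_x P(x)·H(Y|X=x):
  X=0: P(X=0) = 0.566, P(Y|X=0) = (197/566, 369/566) → H(Y|X=0) = 0.93232
  X=1: P(X=1) = 0.434, P(Y|X=1) = (43/217, 174/217) → H(Y|X=1) = 0.71823
H(Y|X) = 0.566·0.93232 + 0.434·0.71823 = 0.8394 bits

H(X,Y) = -Σ_{x,y} P(x,y) log₂ P(x,y). Per-cell terms -P(x,y)·log₂P(x,y):
  X=0: 0.46172, 0.53074
  X=1: 0.30440, 0.52995
Sum of the 4 terms: H(X,Y) = 1.8268 bits

Chain rule check:
  H(X) + H(Y|X) = 0.9874 + 0.8394 = 1.8268 bits
  H(X,Y) = 1.8268 bits
✓ Chain rule verified.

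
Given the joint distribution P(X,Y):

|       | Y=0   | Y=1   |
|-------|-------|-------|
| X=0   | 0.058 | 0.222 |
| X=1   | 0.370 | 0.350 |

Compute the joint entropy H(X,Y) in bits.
1.7811 bits

H(X,Y) = -Σ_{x,y} P(x,y) log₂ P(x,y). Per-cell terms -P(x,y)·log₂P(x,y):
  X=0: 0.2383, 0.4820
  X=1: 0.5307, 0.5301
Sum of the 4 terms: H(X,Y) = 1.7811 bits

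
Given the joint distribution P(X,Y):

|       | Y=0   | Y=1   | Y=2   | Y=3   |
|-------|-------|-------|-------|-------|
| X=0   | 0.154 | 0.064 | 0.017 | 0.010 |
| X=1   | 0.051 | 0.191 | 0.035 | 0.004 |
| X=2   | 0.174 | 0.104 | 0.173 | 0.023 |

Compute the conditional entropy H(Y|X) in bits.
1.5315 bits

H(Y|X) = H(X,Y) - H(X)

H(X,Y) = -Σ_{x,y} P(x,y) log₂ P(x,y). Per-cell terms -P(x,y)·log₂P(x,y):
  X=0: 0.415646, 0.253810, 0.099931, 0.066439
  X=1: 0.218961, 0.456176, 0.169278, 0.031863
  X=2: 0.438974, 0.339596, 0.437890, 0.125171
Sum of the 12 terms: H(X,Y) = 3.053735 bits

Marginal of X (row sums):
  P(X=0) = 0.154 + 0.064 + 0.017 + 0.010 = 0.245
  P(X=1) = 0.051 + 0.191 + 0.035 + 0.004 = 0.281
  P(X=2) = 0.174 + 0.104 + 0.173 + 0.023 = 0.474
H(X) = -[0.245·log₂(0.245) + 0.281·log₂(0.281) + 0.474·log₂(0.474)]
  = 0.497141 + 0.514612 + 0.510517 = 1.522270 bits

H(Y|X) = H(X,Y) - H(X) = 3.053735 - 1.522270 = 1.5315 bits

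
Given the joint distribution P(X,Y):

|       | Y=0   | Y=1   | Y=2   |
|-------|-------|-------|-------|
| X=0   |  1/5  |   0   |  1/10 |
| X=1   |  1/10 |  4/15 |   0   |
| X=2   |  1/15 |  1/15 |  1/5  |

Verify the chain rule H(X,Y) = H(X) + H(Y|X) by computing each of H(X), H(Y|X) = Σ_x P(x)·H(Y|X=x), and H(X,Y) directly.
H(X) = 1.5801 bits, H(Y|X) = 1.0424 bits, H(X,Y) = 2.6226 bits

Marginal of X (row sums):
  P(X=0) = 1/5 + 0 + 1/10 = 3/10
  P(X=1) = 1/10 + 4/15 + 0 = 11/30
  P(X=2) = 1/15 + 1/15 + 1/5 = 1/3
H(X) = -[(3/10)·log₂(3/10) + (11/30)·log₂(11/30) + (1/3)·log₂(1/3)]
  = 0.52109 + 0.53073 + 0.52832 = 1.5801 bits

H(Y|X) = Σ_x P(x)·H(Y|X=x):
  X=0: P(X=0) = 3/10, P(Y|X=0) = (2/3, 0, 1/3) → H(Y|X=0) = 0.91830
  X=1: P(X=1) = 11/30, P(Y|X=1) = (3/11, 8/11, 0) → H(Y|X=1) = 0.84535
  X=2: P(X=2) = 1/3, P(Y|X=2) = (1/5, 1/5, 3/5) → H(Y|X=2) = 1.37095
H(Y|X) = (3/10)·0.91830 + (11/30)·0.84535 + (1/3)·1.37095 = 1.0424 bits

H(X,Y) = -Σ_{x,y} P(x,y) log₂ P(x,y). Per-cell terms -P(x,y)·log₂P(x,y):
  X=0: 0.46439, 0.00000, 0.33219
  X=1: 0.33219, 0.50850, 0.00000
  X=2: 0.26046, 0.26046, 0.46439
  (cells with P = 0 contribute 0)
Sum of the 9 terms: H(X,Y) = 2.6226 bits

Chain rule check:
  H(X) + H(Y|X) = 1.5801 + 1.0424 = 2.6225 bits
  H(X,Y) = 2.6226 bits
✓ Chain rule verified (Δ = 0.0001 is 4-dp rounding noise: each of the three values was rounded independently).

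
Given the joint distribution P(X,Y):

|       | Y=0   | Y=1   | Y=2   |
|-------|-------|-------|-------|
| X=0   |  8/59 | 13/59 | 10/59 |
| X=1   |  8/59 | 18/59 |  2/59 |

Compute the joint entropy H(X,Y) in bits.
2.3846 bits

H(X,Y) = -Σ_{x,y} P(x,y) log₂ P(x,y). Per-cell terms -P(x,y)·log₂P(x,y):
  X=0: 0.3909, 0.4808, 0.4340
  X=1: 0.3909, 0.5225, 0.1655
Sum of the 6 terms: H(X,Y) = 2.3846 bits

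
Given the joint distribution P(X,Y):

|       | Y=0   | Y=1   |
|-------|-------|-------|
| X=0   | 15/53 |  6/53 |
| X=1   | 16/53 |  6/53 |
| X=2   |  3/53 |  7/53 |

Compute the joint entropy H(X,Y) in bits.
2.3689 bits

H(X,Y) = -Σ_{x,y} P(x,y) log₂ P(x,y). Per-cell terms -P(x,y)·log₂P(x,y):
  X=0: 0.51539, 0.35581
  X=1: 0.52164, 0.35581
  X=2: 0.23451, 0.38574
Sum of the 6 terms: H(X,Y) = 2.3689 bits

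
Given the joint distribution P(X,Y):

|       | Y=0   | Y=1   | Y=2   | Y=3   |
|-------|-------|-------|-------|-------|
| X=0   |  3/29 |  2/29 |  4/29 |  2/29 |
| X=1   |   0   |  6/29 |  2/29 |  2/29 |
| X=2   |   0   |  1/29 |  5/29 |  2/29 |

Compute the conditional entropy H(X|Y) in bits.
1.2749 bits

H(X|Y) = H(X,Y) - H(Y)

H(X,Y) = -Σ_{x,y} P(x,y) log₂ P(x,y). Per-cell terms -P(x,y)·log₂P(x,y):
  X=0: 0.33858812, 0.26606765, 0.39420428, 0.26606765
  X=1: 0.00000000, 0.47027969, 0.26606765, 0.26606765
  X=2: 0.00000000, 0.16751659, 0.43725050, 0.26606765
  (cells with P = 0 contribute 0)
Sum of the 12 terms: H(X,Y) = 3.1381774 bits

Marginal of Y (column sums):
  P(Y=0) = 3/29 + 0 + 0 = 3/29
  P(Y=1) = 2/29 + 6/29 + 1/29 = 9/29
  P(Y=2) = 4/29 + 2/29 + 5/29 = 11/29
  P(Y=3) = 2/29 + 2/29 + 2/29 = 6/29
H(Y) = -[(3/29)·log₂(3/29) + (9/29)·log₂(9/29) + (11/29)·log₂(11/29) + (6/29)·log₂(6/29)]
  = 0.33858812 + 0.52387945 + 0.53048425 + 0.47027969 = 1.8632315 bits

H(X|Y) = H(X,Y) - H(Y) = 3.1381774 - 1.8632315 = 1.2749 bits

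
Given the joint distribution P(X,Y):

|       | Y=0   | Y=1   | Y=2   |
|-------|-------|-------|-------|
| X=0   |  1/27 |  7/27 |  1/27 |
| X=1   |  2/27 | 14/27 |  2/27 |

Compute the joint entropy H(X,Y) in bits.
1.9047 bits

H(X,Y) = -Σ_{x,y} P(x,y) log₂ P(x,y). Per-cell terms -P(x,y)·log₂P(x,y):
  X=0: 0.17611, 0.50492, 0.17611
  X=1: 0.27814, 0.49131, 0.27814
Sum of the 6 terms: H(X,Y) = 1.9047 bits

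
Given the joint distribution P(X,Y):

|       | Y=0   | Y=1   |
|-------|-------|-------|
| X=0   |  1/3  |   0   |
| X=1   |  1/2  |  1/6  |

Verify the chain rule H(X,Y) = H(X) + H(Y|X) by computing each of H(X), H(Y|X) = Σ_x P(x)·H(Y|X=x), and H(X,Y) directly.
H(X) = 0.9183 bits, H(Y|X) = 0.5409 bits, H(X,Y) = 1.4591 bits

Marginal of X (row sums):
  P(X=0) = 1/3 + 0 = 1/3
  P(X=1) = 1/2 + 1/6 = 2/3
H(X) = -[(1/3)·log₂(1/3) + (2/3)·log₂(2/3)]
  = 0.5283 + 0.3900 = 0.9183 bits

H(Y|X) = Σ_x P(x)·H(Y|X=x):
  X=0: P(X=0) = 1/3, P(Y|X=0) = (1, 0) → H(Y|X=0) = 0.0000
  X=1: P(X=1) = 2/3, P(Y|X=1) = (3/4, 1/4) → H(Y|X=1) = 0.8113
H(Y|X) = (1/3)·0.0000 + (2/3)·0.8113 = 0.5409 bits

H(X,Y) = -Σ_{x,y} P(x,y) log₂ P(x,y). Per-cell terms -P(x,y)·log₂P(x,y):
  X=0: 0.5283, 0.0000
  X=1: 0.5000, 0.4308
  (cells with P = 0 contribute 0)
Sum of the 4 terms: H(X,Y) = 1.4591 bits

Chain rule check:
  H(X) + H(Y|X) = 0.9183 + 0.5409 = 1.4592 bits
  H(X,Y) = 1.4591 bits
✓ Chain rule verified (Δ = 0.0001 is 4-dp rounding noise: each of the three values was rounded independently).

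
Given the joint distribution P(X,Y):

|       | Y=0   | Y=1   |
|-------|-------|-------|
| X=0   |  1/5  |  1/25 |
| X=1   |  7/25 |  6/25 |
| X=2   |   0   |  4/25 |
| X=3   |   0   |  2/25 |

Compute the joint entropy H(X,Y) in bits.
2.3730 bits

H(X,Y) = -Σ_{x,y} P(x,y) log₂ P(x,y). Per-cell terms -P(x,y)·log₂P(x,y):
  X=0: 0.4644, 0.1858
  X=1: 0.5142, 0.4941
  X=2: 0.0000, 0.4230
  X=3: 0.0000, 0.2915
  (cells with P = 0 contribute 0)
Sum of the 8 terms: H(X,Y) = 2.3730 bits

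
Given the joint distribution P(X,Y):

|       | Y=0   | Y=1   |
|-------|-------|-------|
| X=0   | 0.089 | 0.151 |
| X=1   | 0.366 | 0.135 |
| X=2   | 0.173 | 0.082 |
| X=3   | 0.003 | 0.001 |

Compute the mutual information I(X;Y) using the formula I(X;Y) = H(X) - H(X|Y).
0.0661 bits

I(X;Y) = H(X) - H(X|Y)

Marginal of X (row sums):
  P(X=0) = 0.089 + 0.151 = 0.240
  P(X=1) = 0.366 + 0.135 = 0.501
  P(X=2) = 0.173 + 0.082 = 0.255
  P(X=3) = 0.003 + 0.001 = 0.004
H(X) = -[0.240·log₂(0.240) + 0.501·log₂(0.501) + 0.255·log₂(0.255) + 0.004·log₂(0.004)]
  = 0.4941 + 0.4996 + 0.5027 + 0.0319 = 1.5283 bits

Marginal of Y (column sums):
  P(Y=0) = 0.089 + 0.366 + 0.173 + 0.003 = 0.631
  P(Y=1) = 0.151 + 0.135 + 0.082 + 0.001 = 0.369
H(X|Y) = Σ_y P(y)·H(X|Y=y):
  Y=0: P(Y=0) = 0.631, P(X|Y=0) = (89/631, 366/631, 173/631, 3/631) → H(X|Y=0) = 1.4029
  Y=1: P(Y=1) = 0.369, P(X|Y=1) = (151/369, 15/41, 2/9, 1/369) → H(X|Y=1) = 1.5636
H(X|Y) = 0.631·1.4029 + 0.369·1.5636 = 1.4622 bits

I(X;Y) = H(X) - H(X|Y) = 1.5283 - 1.4622 = 0.0661 bits

Cross-check via I(X;Y) = H(X) + H(Y) - H(X,Y): computing H(Y) from the column sums and H(X,Y) from the 8 cells in the same way gives H(Y) = 0.9499 bits and H(X,Y) = 2.4121 bits, so
I(X;Y) = 1.5283 + 0.9499 - 2.4121 = 0.0661 bits ✓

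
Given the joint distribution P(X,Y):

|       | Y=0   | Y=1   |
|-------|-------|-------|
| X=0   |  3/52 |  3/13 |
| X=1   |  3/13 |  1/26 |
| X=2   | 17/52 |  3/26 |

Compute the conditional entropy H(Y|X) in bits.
0.7338 bits

H(Y|X) = H(X,Y) - H(X)

H(X,Y) = -Σ_{x,y} P(x,y) log₂ P(x,y). Per-cell terms -P(x,y)·log₂P(x,y):
  X=0: 0.2374, 0.4882
  X=1: 0.4882, 0.1808
  X=2: 0.5273, 0.3595
Sum of the 6 terms: H(X,Y) = 2.2814 bits

Marginal of X (row sums):
  P(X=0) = 3/52 + 3/13 = 15/52
  P(X=1) = 3/13 + 1/26 = 7/26
  P(X=2) = 17/52 + 3/26 = 23/52
H(X) = -[(15/52)·log₂(15/52) + (7/26)·log₂(7/26) + (23/52)·log₂(23/52)]
  = 0.5174 + 0.5097 + 0.5205 = 1.5476 bits

H(Y|X) = H(X,Y) - H(X) = 2.2814 - 1.5476 = 0.7338 bits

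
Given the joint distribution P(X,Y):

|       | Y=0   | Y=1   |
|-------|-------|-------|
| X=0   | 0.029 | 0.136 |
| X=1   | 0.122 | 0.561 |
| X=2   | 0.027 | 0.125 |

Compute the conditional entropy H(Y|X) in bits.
0.6757 bits

H(Y|X) = H(X,Y) - H(X)

H(X,Y) = -Σ_{x,y} P(x,y) log₂ P(x,y). Per-cell terms -P(x,y)·log₂P(x,y):
  X=0: 0.1481, 0.3915
  X=1: 0.3703, 0.4678
  X=2: 0.1407, 0.3750
Sum of the 6 terms: H(X,Y) = 1.8934 bits

Marginal of X (row sums):
  P(X=0) = 0.029 + 0.136 = 0.165
  P(X=1) = 0.122 + 0.561 = 0.683
  P(X=2) = 0.027 + 0.125 = 0.152
H(X) = -[0.165·log₂(0.165) + 0.683·log₂(0.683) + 0.152·log₂(0.152)]
  = 0.4289 + 0.3757 + 0.4131 = 1.2177 bits

H(Y|X) = H(X,Y) - H(X) = 1.8934 - 1.2177 = 0.6757 bits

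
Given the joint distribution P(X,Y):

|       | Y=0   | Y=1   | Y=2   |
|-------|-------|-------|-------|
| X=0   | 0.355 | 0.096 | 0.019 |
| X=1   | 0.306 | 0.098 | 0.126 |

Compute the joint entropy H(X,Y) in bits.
2.1913 bits

H(X,Y) = -Σ_{x,y} P(x,y) log₂ P(x,y). Per-cell terms -P(x,y)·log₂P(x,y):
  X=0: 0.53041, 0.32456, 0.10864
  X=1: 0.52277, 0.32841, 0.37655
Sum of the 6 terms: H(X,Y) = 2.1913 bits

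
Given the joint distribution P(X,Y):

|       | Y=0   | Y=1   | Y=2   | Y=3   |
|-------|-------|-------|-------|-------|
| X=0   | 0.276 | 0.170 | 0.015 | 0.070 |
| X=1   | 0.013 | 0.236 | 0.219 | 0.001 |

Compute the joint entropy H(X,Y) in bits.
2.3695 bits

H(X,Y) = -Σ_{x,y} P(x,y) log₂ P(x,y). Per-cell terms -P(x,y)·log₂P(x,y):
  X=0: 0.5126, 0.4346, 0.0909, 0.2686
  X=1: 0.0814, 0.4916, 0.4798, 0.0100
Sum of the 8 terms: H(X,Y) = 2.3695 bits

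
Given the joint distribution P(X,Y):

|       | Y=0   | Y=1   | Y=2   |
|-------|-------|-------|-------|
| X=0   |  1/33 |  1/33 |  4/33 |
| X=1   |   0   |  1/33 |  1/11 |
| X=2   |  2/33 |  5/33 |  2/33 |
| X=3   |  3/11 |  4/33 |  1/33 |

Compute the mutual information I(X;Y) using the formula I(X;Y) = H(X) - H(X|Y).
0.3553 bits

I(X;Y) = H(X) - H(X|Y)

Marginal of X (row sums):
  P(X=0) = 1/33 + 1/33 + 4/33 = 2/11
  P(X=1) = 0 + 1/33 + 1/11 = 4/33
  P(X=2) = 2/33 + 5/33 + 2/33 = 3/11
  P(X=3) = 3/11 + 4/33 + 1/33 = 14/33
H(X) = -[(2/11)·log₂(2/11) + (4/33)·log₂(4/33) + (3/11)·log₂(3/11) + (14/33)·log₂(14/33)]
  = 0.4472 + 0.3690 + 0.5112 + 0.5248 = 1.8522 bits

Marginal of Y (column sums):
  P(Y=0) = 1/33 + 0 + 2/33 + 3/11 = 4/11
  P(Y=1) = 1/33 + 1/33 + 5/33 + 4/33 = 1/3
  P(Y=2) = 4/33 + 1/11 + 2/33 + 1/33 = 10/33
H(X|Y) = Σ_y P(y)·H(X|Y=y):
  Y=0: P(Y=0) = 4/11, P(X|Y=0) = (1/12, 0, 1/6, 3/4) → H(X|Y=0) = 1.0409
  Y=1: P(Y=1) = 1/3, P(X|Y=1) = (1/11, 1/11, 5/11, 4/11) → H(X|Y=1) = 1.6767
  Y=2: P(Y=2) = 10/33, P(X|Y=2) = (2/5, 3/10, 1/5, 1/10) → H(X|Y=2) = 1.8464
H(X|Y) = (4/11)·1.0409 + (1/3)·1.6767 + (10/33)·1.8464 = 1.4969 bits

I(X;Y) = H(X) - H(X|Y) = 1.8522 - 1.4969 = 0.3553 bits

Cross-check via I(X;Y) = H(X) + H(Y) - H(X,Y): computing H(Y) from the column sums and H(X,Y) from the 12 cells in the same way gives H(Y) = 1.5810 bits and H(X,Y) = 3.0779 bits, so
I(X;Y) = 1.8522 + 1.5810 - 3.0779 = 0.3553 bits ✓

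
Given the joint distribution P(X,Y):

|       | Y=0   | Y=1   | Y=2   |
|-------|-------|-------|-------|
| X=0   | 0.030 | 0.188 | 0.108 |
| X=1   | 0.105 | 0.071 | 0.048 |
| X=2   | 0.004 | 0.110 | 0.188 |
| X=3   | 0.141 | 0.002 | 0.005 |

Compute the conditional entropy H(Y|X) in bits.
1.1243 bits

H(Y|X) = H(X,Y) - H(X)

H(X,Y) = -Σ_{x,y} P(x,y) log₂ P(x,y). Per-cell terms -P(x,y)·log₂P(x,y):
  X=0: 0.1518, 0.4533, 0.3468
  X=1: 0.3414, 0.2709, 0.2103
  X=2: 0.0319, 0.3503, 0.4533
  X=3: 0.3985, 0.0179, 0.0382
Sum of the 12 terms: H(X,Y) = 3.0646 bits

Marginal of X (row sums):
  P(X=0) = 0.030 + 0.188 + 0.108 = 0.326
  P(X=1) = 0.105 + 0.071 + 0.048 = 0.224
  P(X=2) = 0.004 + 0.110 + 0.188 = 0.302
  P(X=3) = 0.141 + 0.002 + 0.005 = 0.148
H(X) = -[0.326·log₂(0.326) + 0.224·log₂(0.224) + 0.302·log₂(0.302) + 0.148·log₂(0.148)]
  = 0.5272 + 0.4835 + 0.5217 + 0.4079 = 1.9403 bits

H(Y|X) = H(X,Y) - H(X) = 3.0646 - 1.9403 = 1.1243 bits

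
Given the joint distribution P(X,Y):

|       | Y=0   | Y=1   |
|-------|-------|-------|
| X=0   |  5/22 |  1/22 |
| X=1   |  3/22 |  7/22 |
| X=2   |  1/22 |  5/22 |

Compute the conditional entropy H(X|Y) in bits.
1.3186 bits

H(X|Y) = H(X,Y) - H(Y)

H(X,Y) = -Σ_{x,y} P(x,y) log₂ P(x,y). Per-cell terms -P(x,y)·log₂P(x,y):
  X=0: 0.48580, 0.20270
  X=1: 0.39197, 0.52566
  X=2: 0.20270, 0.48580
Sum of the 6 terms: H(X,Y) = 2.2946 bits

Marginal of Y (column sums):
  P(Y=0) = 5/22 + 3/22 + 1/22 = 9/22
  P(Y=1) = 1/22 + 7/22 + 5/22 = 13/22
H(Y) = -[(9/22)·log₂(9/22) + (13/22)·log₂(13/22)]
  = 0.52753 + 0.44850 = 0.9760 bits

H(X|Y) = H(X,Y) - H(Y) = 2.2946 - 0.9760 = 1.3186 bits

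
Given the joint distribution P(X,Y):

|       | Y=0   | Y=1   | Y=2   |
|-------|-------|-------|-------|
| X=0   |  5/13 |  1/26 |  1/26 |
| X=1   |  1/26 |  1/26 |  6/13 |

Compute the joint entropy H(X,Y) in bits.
1.7682 bits

H(X,Y) = -Σ_{x,y} P(x,y) log₂ P(x,y). Per-cell terms -P(x,y)·log₂P(x,y):
  X=0: 0.5302, 0.1808, 0.1808
  X=1: 0.1808, 0.1808, 0.5148
Sum of the 6 terms: H(X,Y) = 1.7682 bits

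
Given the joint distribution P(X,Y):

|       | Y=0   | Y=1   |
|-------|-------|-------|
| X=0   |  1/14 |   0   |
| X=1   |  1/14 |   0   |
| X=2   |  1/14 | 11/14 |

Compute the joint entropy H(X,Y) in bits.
1.0892 bits

H(X,Y) = -Σ_{x,y} P(x,y) log₂ P(x,y). Per-cell terms -P(x,y)·log₂P(x,y):
  X=0: 0.27195, 0.00000
  X=1: 0.27195, 0.00000
  X=2: 0.27195, 0.27337
  (cells with P = 0 contribute 0)
Sum of the 6 terms: H(X,Y) = 1.0892 bits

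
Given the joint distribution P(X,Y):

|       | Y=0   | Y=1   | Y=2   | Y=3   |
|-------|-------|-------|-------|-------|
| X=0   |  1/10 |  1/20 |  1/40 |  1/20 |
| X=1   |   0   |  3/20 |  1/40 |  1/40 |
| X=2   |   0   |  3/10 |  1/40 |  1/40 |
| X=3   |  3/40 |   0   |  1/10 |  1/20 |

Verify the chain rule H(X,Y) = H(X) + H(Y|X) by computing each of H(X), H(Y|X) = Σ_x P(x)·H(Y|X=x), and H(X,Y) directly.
H(X) = 1.9629 bits, H(Y|X) = 1.2269 bits, H(X,Y) = 3.1898 bits

Marginal of X (row sums):
  P(X=0) = 1/10 + 1/20 + 1/40 + 1/20 = 9/40
  P(X=1) = 0 + 3/20 + 1/40 + 1/40 = 1/5
  P(X=2) = 0 + 3/10 + 1/40 + 1/40 = 7/20
  P(X=3) = 3/40 + 0 + 1/10 + 1/20 = 9/40
H(X) = -[(9/40)·log₂(9/40) + (1/5)·log₂(1/5) + (7/20)·log₂(7/20) + (9/40)·log₂(9/40)]
  = 0.48420 + 0.46439 + 0.53010 + 0.48420 = 1.9629 bits

H(Y|X) = Σ_x P(x)·H(Y|X=x):
  X=0: P(X=0) = 9/40, P(Y|X=0) = (4/9, 2/9, 1/9, 2/9) → H(Y|X=0) = 1.83659
  X=1: P(X=1) = 1/5, P(Y|X=1) = (0, 3/4, 1/8, 1/8) → H(Y|X=1) = 1.06128
  X=2: P(X=2) = 7/20, P(Y|X=2) = (0, 6/7, 1/14, 1/14) → H(Y|X=2) = 0.73453
  X=3: P(X=3) = 9/40, P(Y|X=3) = (1/3, 0, 4/9, 2/9) → H(Y|X=3) = 1.53049
H(Y|X) = (9/40)·1.83659 + (1/5)·1.06128 + (7/20)·0.73453 + (9/40)·1.53049 = 1.2269 bits

H(X,Y) = -Σ_{x,y} P(x,y) log₂ P(x,y). Per-cell terms -P(x,y)·log₂P(x,y):
  X=0: 0.33219, 0.21610, 0.13305, 0.21610
  X=1: 0.00000, 0.41054, 0.13305, 0.13305
  X=2: 0.00000, 0.52109, 0.13305, 0.13305
  X=3: 0.28027, 0.00000, 0.33219, 0.21610
  (cells with P = 0 contribute 0)
Sum of the 16 terms: H(X,Y) = 3.1898 bits

Chain rule check:
  H(X) + H(Y|X) = 1.9629 + 1.2269 = 3.1898 bits
  H(X,Y) = 3.1898 bits
✓ Chain rule verified.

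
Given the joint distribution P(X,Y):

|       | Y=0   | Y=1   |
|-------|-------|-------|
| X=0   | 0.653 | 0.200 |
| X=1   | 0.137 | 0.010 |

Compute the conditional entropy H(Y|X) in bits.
0.7229 bits

H(Y|X) = H(X,Y) - H(X)

H(X,Y) = -Σ_{x,y} P(x,y) log₂ P(x,y). Per-cell terms -P(x,y)·log₂P(x,y):
  X=0: 0.4015, 0.4644
  X=1: 0.3929, 0.0664
Sum of the 4 terms: H(X,Y) = 1.3252 bits

Marginal of X (row sums):
  P(X=0) = 0.653 + 0.200 = 0.853
  P(X=1) = 0.137 + 0.010 = 0.147
H(X) = -[0.853·log₂(0.853) + 0.147·log₂(0.147)]
  = 0.1957 + 0.4066 = 0.6023 bits

H(Y|X) = H(X,Y) - H(X) = 1.3252 - 0.6023 = 0.7229 bits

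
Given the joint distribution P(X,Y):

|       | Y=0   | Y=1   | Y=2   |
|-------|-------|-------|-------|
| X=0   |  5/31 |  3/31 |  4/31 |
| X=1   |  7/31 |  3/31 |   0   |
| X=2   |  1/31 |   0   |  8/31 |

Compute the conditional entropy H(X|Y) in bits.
1.0924 bits

H(X|Y) = H(X,Y) - H(Y)

H(X,Y) = -Σ_{x,y} P(x,y) log₂ P(x,y). Per-cell terms -P(x,y)·log₂P(x,y):
  X=0: 0.424559, 0.326055, 0.381187
  X=1: 0.484771, 0.326055, 0.000000
  X=2: 0.159813, 0.000000, 0.504309
  (cells with P = 0 contribute 0)
Sum of the 9 terms: H(X,Y) = 2.60675 bits

Marginal of Y (column sums):
  P(Y=0) = 5/31 + 7/31 + 1/31 = 13/31
  P(Y=1) = 3/31 + 3/31 + 0 = 6/31
  P(Y=2) = 4/31 + 0 + 8/31 = 12/31
H(Y) = -[(13/31)·log₂(13/31) + (6/31)·log₂(6/31) + (12/31)·log₂(12/31)]
  = 0.525769 + 0.458561 + 0.530026 = 1.51436 bits

H(X|Y) = H(X,Y) - H(Y) = 2.60675 - 1.51436 = 1.0924 bits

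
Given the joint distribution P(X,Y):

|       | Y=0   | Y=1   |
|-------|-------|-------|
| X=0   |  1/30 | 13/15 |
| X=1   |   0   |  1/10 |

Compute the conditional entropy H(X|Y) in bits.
0.4638 bits

H(X|Y) = H(X,Y) - H(Y)

H(X,Y) = -Σ_{x,y} P(x,y) log₂ P(x,y). Per-cell terms -P(x,y)·log₂P(x,y):
  X=0: 0.163563, 0.178924
  X=1: 0.000000, 0.332193
  (cells with P = 0 contribute 0)
Sum of the 4 terms: H(X,Y) = 0.67468 bits

Marginal of Y (column sums):
  P(Y=0) = 1/30 + 0 = 1/30
  P(Y=1) = 13/15 + 1/10 = 29/30
H(Y) = -[(1/30)·log₂(1/30) + (29/30)·log₂(29/30)]
  = 0.163563 + 0.047279 = 0.21084 bits

H(X|Y) = H(X,Y) - H(Y) = 0.67468 - 0.21084 = 0.4638 bits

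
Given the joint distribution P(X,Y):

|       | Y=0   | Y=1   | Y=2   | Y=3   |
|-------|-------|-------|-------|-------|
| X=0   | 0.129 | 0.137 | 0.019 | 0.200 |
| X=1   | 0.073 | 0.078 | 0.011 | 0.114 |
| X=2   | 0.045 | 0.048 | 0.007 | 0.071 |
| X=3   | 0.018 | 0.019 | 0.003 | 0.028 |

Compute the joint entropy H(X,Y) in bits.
3.4537 bits

H(X,Y) = -Σ_{x,y} P(x,y) log₂ P(x,y). Per-cell terms -P(x,y)·log₂P(x,y):
  X=0: 0.38114, 0.39288, 0.10864, 0.46439
  X=1: 0.27565, 0.28707, 0.07157, 0.35715
  X=2: 0.20133, 0.21028, 0.05011, 0.27094
  X=3: 0.10433, 0.10864, 0.02514, 0.14444
Sum of the 16 terms: H(X,Y) = 3.4537 bits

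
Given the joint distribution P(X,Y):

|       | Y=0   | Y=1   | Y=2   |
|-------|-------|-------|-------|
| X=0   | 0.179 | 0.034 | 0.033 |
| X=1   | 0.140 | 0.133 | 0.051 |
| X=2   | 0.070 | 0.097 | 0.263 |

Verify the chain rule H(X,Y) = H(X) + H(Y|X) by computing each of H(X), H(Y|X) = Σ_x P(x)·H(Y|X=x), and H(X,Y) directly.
H(X) = 1.5481 bits, H(Y|X) = 1.3294 bits, H(X,Y) = 2.8775 bits

Marginal of X (row sums):
  P(X=0) = 0.179 + 0.034 + 0.033 = 0.246
  P(X=1) = 0.140 + 0.133 + 0.051 = 0.324
  P(X=2) = 0.070 + 0.097 + 0.263 = 0.430
H(X) = -[0.246·log₂(0.246) + 0.324·log₂(0.324) + 0.430·log₂(0.430)]
  = 0.49772 + 0.52680 + 0.52356 = 1.5481 bits

H(Y|X) = Σ_x P(x)·H(Y|X=x):
  X=0: P(X=0) = 0.246, P(Y|X=0) = (179/246, 17/123, 11/82) → H(Y|X=0) = 1.11714
  X=1: P(X=1) = 0.324, P(Y|X=1) = (35/81, 133/324, 17/108) → H(Y|X=1) = 1.47026
  X=2: P(X=2) = 0.430, P(Y|X=2) = (7/43, 97/430, 263/430) → H(Y|X=2) = 1.34476
H(Y|X) = 0.246·1.11714 + 0.324·1.47026 + 0.430·1.34476 = 1.3294 bits

H(X,Y) = -Σ_{x,y} P(x,y) log₂ P(x,y). Per-cell terms -P(x,y)·log₂P(x,y):
  X=0: 0.44427, 0.16586, 0.16241
  X=1: 0.39711, 0.38710, 0.21896
  X=2: 0.26856, 0.32649, 0.50677
Sum of the 9 terms: H(X,Y) = 2.8775 bits

Chain rule check:
  H(X) + H(Y|X) = 1.5481 + 1.3294 = 2.8775 bits
  H(X,Y) = 2.8775 bits
✓ Chain rule verified.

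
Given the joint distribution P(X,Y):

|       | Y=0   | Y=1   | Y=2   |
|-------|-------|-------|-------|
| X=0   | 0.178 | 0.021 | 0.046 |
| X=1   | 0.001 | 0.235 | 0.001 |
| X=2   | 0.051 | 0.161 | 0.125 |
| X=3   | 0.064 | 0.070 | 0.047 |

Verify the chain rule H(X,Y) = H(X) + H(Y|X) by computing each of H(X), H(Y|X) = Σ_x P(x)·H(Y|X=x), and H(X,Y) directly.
H(X) = 1.9645 bits, H(Y|X) = 1.0588 bits, H(X,Y) = 3.0234 bits

Marginal of X (row sums):
  P(X=0) = 0.178 + 0.021 + 0.046 = 0.245
  P(X=1) = 0.001 + 0.235 + 0.001 = 0.237
  P(X=2) = 0.051 + 0.161 + 0.125 = 0.337
  P(X=3) = 0.064 + 0.070 + 0.047 = 0.181
H(X) = -[0.245·log₂(0.245) + 0.237·log₂(0.237) + 0.337·log₂(0.337) + 0.181·log₂(0.181)]
  = 0.4971 + 0.4923 + 0.5288 + 0.4463 = 1.9645 bits

H(Y|X) = Σ_x P(x)·H(Y|X=x):
  X=0: P(X=0) = 0.245, P(Y|X=0) = (178/245, 3/35, 46/245) → H(Y|X=0) = 1.0917
  X=1: P(X=1) = 0.237, P(Y|X=1) = (1/237, 235/237, 1/237) → H(Y|X=1) = 0.0787
  X=2: P(X=2) = 0.337, P(Y|X=2) = (51/337, 161/337, 125/337) → H(Y|X=2) = 1.4521
  X=3: P(X=3) = 0.181, P(Y|X=3) = (64/181, 70/181, 47/181) → H(Y|X=3) = 1.5655
H(Y|X) = 0.245·1.0917 + 0.237·0.0787 + 0.337·1.4521 + 0.181·1.5655 = 1.0588 bits

H(X,Y) = -Σ_{x,y} P(x,y) log₂ P(x,y). Per-cell terms -P(x,y)·log₂P(x,y):
  X=0: 0.4432, 0.1170, 0.2043
  X=1: 0.0100, 0.4910, 0.0100
  X=2: 0.2190, 0.4242, 0.3750
  X=3: 0.2538, 0.2686, 0.2073
Sum of the 12 terms: H(X,Y) = 3.0234 bits

Chain rule check:
  H(X) + H(Y|X) = 1.9645 + 1.0588 = 3.0233 bits
  H(X,Y) = 3.0234 bits
✓ Chain rule verified (Δ = 0.0001 is 4-dp rounding noise: each of the three values was rounded independently).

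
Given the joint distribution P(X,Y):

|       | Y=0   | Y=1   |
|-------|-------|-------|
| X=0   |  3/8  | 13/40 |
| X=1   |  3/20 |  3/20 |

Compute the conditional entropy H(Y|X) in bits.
0.9974 bits

H(Y|X) = H(X,Y) - H(X)

H(X,Y) = -Σ_{x,y} P(x,y) log₂ P(x,y). Per-cell terms -P(x,y)·log₂P(x,y):
  X=0: 0.53064, 0.52698
  X=1: 0.41054, 0.41054
Sum of the 4 terms: H(X,Y) = 1.8787 bits

Marginal of X (row sums):
  P(X=0) = 3/8 + 13/40 = 7/10
  P(X=1) = 3/20 + 3/20 = 3/10
H(X) = -[(7/10)·log₂(7/10) + (3/10)·log₂(3/10)]
  = 0.36020 + 0.52109 = 0.8813 bits

H(Y|X) = H(X,Y) - H(X) = 1.8787 - 0.8813 = 0.9974 bits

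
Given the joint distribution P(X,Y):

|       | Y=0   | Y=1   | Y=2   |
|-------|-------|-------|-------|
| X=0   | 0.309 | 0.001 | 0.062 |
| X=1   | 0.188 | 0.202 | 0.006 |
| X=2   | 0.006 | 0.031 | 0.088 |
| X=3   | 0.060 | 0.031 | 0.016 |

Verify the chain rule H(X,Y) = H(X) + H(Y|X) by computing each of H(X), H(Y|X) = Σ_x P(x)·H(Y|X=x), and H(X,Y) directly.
H(X) = 1.7799 bits, H(Y|X) = 0.9686 bits, H(X,Y) = 2.7485 bits

Marginal of X (row sums):
  P(X=0) = 0.309 + 0.001 + 0.062 = 0.372
  P(X=1) = 0.188 + 0.202 + 0.006 = 0.396
  P(X=2) = 0.006 + 0.031 + 0.088 = 0.125
  P(X=3) = 0.060 + 0.031 + 0.016 = 0.107
H(X) = -[0.372·log₂(0.372) + 0.396·log₂(0.396) + 0.125·log₂(0.125) + 0.107·log₂(0.107)]
  = 0.53070 + 0.52923 + 0.37500 + 0.34500 = 1.7799 bits

H(Y|X) = Σ_x P(x)·H(Y|X=x):
  X=0: P(X=0) = 0.372, P(Y|X=0) = (103/124, 1/372, 1/6) → H(Y|X=0) = 0.67614
  X=1: P(X=1) = 0.396, P(Y|X=1) = (47/99, 101/198, 1/66) → H(Y|X=1) = 1.09721
  X=2: P(X=2) = 0.125, P(Y|X=2) = (6/125, 31/125, 88/125) → H(Y|X=2) = 1.06563
  X=3: P(X=3) = 0.107, P(Y|X=3) = (60/107, 31/107, 16/107) → H(Y|X=3) = 1.39573
H(Y|X) = 0.372·0.67614 + 0.396·1.09721 + 0.125·1.06563 + 0.107·1.39573 = 0.9686 bits

H(X,Y) = -Σ_{x,y} P(x,y) log₂ P(x,y). Per-cell terms -P(x,y)·log₂P(x,y):
  X=0: 0.52355, 0.00997, 0.24872
  X=1: 0.45330, 0.46613, 0.04428
  X=2: 0.04428, 0.15536, 0.30856
  X=3: 0.24353, 0.15536, 0.09545
Sum of the 12 terms: H(X,Y) = 2.7485 bits

Chain rule check:
  H(X) + H(Y|X) = 1.7799 + 0.9686 = 2.7485 bits
  H(X,Y) = 2.7485 bits
✓ Chain rule verified.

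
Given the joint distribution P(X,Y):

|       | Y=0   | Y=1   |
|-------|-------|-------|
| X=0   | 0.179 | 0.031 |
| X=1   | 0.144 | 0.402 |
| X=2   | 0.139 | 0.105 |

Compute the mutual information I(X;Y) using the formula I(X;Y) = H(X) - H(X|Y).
0.1740 bits

I(X;Y) = H(X) - H(X|Y)

Marginal of X (row sums):
  P(X=0) = 0.179 + 0.031 = 0.210
  P(X=1) = 0.144 + 0.402 = 0.546
  P(X=2) = 0.139 + 0.105 = 0.244
H(X) = -[0.210·log₂(0.210) + 0.546·log₂(0.546) + 0.244·log₂(0.244)]
  = 0.472823 + 0.476673 + 0.496551 = 1.44605 bits

Marginal of Y (column sums):
  P(Y=0) = 0.179 + 0.144 + 0.139 = 0.462
  P(Y=1) = 0.031 + 0.402 + 0.105 = 0.538
H(X|Y) = Σ_y P(y)·H(X|Y=y):
  Y=0: P(Y=0) = 0.462, P(X|Y=0) = (179/462, 24/77, 139/462) → H(X|Y=0) = 1.575548
  Y=1: P(Y=1) = 0.538, P(X|Y=1) = (31/538, 201/269, 105/538) → H(X|Y=1) = 1.011428
H(X|Y) = 0.462·1.575548 + 0.538·1.011428 = 1.27205 bits

I(X;Y) = H(X) - H(X|Y) = 1.44605 - 1.27205 = 0.1740 bits

Cross-check via I(X;Y) = H(X) + H(Y) - H(X,Y): computing H(Y) from the column sums and H(X,Y) from the 6 cells in the same way gives H(Y) = 0.99583 bits and H(X,Y) = 2.26788 bits, so
I(X;Y) = 1.44605 + 0.99583 - 2.26788 = 0.1740 bits ✓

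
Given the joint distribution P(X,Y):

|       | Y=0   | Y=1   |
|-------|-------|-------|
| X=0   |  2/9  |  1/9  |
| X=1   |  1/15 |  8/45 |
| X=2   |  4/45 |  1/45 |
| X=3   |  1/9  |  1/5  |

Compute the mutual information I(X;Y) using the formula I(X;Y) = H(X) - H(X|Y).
0.1142 bits

I(X;Y) = H(X) - H(X|Y)

Marginal of X (row sums):
  P(X=0) = 2/9 + 1/9 = 1/3
  P(X=1) = 1/15 + 8/45 = 11/45
  P(X=2) = 4/45 + 1/45 = 1/9
  P(X=3) = 1/9 + 1/5 = 14/45
H(X) = -[(1/3)·log₂(1/3) + (11/45)·log₂(11/45) + (1/9)·log₂(1/9) + (14/45)·log₂(14/45)]
  = 0.528321 + 0.496814 + 0.352214 + 0.524066 = 1.901415 bits

Marginal of Y (column sums):
  P(Y=0) = 2/9 + 1/15 + 4/45 + 1/9 = 22/45
  P(Y=1) = 1/9 + 8/45 + 1/45 + 1/5 = 23/45
H(X|Y) = Σ_y P(y)·H(X|Y=y):
  Y=0: P(Y=0) = 22/45, P(X|Y=0) = (5/11, 3/22, 2/11, 5/22) → H(X|Y=0) = 1.841986
  Y=1: P(Y=1) = 23/45, P(X|Y=1) = (5/23, 8/23, 1/23, 9/23) → H(X|Y=1) = 1.734911
H(X|Y) = (22/45)·1.841986 + (23/45)·1.734911 = 1.787259 bits

I(X;Y) = H(X) - H(X|Y) = 1.901415 - 1.787259 = 0.1142 bits

Cross-check via I(X;Y) = H(X) + H(Y) - H(X,Y): computing H(Y) from the column sums and H(X,Y) from the 8 cells in the same way gives H(Y) = 0.999644 bits and H(X,Y) = 2.786903 bits, so
I(X;Y) = 1.901415 + 0.999644 - 2.786903 = 0.1142 bits ✓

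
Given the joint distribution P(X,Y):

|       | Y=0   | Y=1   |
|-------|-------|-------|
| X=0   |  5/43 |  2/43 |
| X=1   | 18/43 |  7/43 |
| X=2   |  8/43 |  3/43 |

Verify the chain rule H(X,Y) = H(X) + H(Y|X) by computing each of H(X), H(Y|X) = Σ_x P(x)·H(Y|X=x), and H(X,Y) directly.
H(X) = 1.3844 bits, H(Y|X) = 0.8541 bits, H(X,Y) = 2.2385 bits

Marginal of X (row sums):
  P(X=0) = 5/43 + 2/43 = 7/43
  P(X=1) = 18/43 + 7/43 = 25/43
  P(X=2) = 8/43 + 3/43 = 11/43
H(X) = -[(7/43)·log₂(7/43) + (25/43)·log₂(25/43) + (11/43)·log₂(11/43)]
  = 0.42633 + 0.45489 + 0.50314 = 1.3844 bits

H(Y|X) = Σ_x P(x)·H(Y|X=x):
  X=0: P(X=0) = 7/43, P(Y|X=0) = (5/7, 2/7) → H(Y|X=0) = 0.86312
  X=1: P(X=1) = 25/43, P(Y|X=1) = (18/25, 7/25) → H(Y|X=1) = 0.85545
  X=2: P(X=2) = 11/43, P(Y|X=2) = (8/11, 3/11) → H(Y|X=2) = 0.84535
H(Y|X) = (7/43)·0.86312 + (25/43)·0.85545 + (11/43)·0.84535 = 0.8541 bits

H(X,Y) = -Σ_{x,y} P(x,y) log₂ P(x,y). Per-cell terms -P(x,y)·log₂P(x,y):
  X=0: 0.36097, 0.20587
  X=1: 0.52591, 0.42633
  X=2: 0.45140, 0.26800
Sum of the 6 terms: H(X,Y) = 2.2385 bits

Chain rule check:
  H(X) + H(Y|X) = 1.3844 + 0.8541 = 2.2385 bits
  H(X,Y) = 2.2385 bits
✓ Chain rule verified.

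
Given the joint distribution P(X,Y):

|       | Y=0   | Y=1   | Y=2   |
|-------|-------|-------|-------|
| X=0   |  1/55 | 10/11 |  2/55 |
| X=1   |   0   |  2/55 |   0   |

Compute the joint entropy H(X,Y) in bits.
0.5779 bits

H(X,Y) = -Σ_{x,y} P(x,y) log₂ P(x,y). Per-cell terms -P(x,y)·log₂P(x,y):
  X=0: 0.1051, 0.1250, 0.1739
  X=1: 0.0000, 0.1739, 0.0000
  (cells with P = 0 contribute 0)
Sum of the 6 terms: H(X,Y) = 0.5779 bits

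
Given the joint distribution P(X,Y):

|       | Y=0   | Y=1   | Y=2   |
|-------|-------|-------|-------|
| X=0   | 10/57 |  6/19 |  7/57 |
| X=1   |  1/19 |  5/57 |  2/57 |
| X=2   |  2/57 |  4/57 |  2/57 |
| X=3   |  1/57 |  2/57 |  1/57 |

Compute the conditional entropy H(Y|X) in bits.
1.4816 bits

H(Y|X) = H(X,Y) - H(X)

H(X,Y) = -Σ_{x,y} P(x,y) log₂ P(x,y). Per-cell terms -P(x,y)·log₂P(x,y):
  X=0: 0.44052, 0.52515, 0.37156
  X=1: 0.22358, 0.30798, 0.16958
  X=2: 0.16958, 0.26897, 0.16958
  X=3: 0.10233, 0.16958, 0.10233
Sum of the 12 terms: H(X,Y) = 3.0207 bits

Marginal of X (row sums):
  P(X=0) = 10/57 + 6/19 + 7/57 = 35/57
  P(X=1) = 1/19 + 5/57 + 2/57 = 10/57
  P(X=2) = 2/57 + 4/57 + 2/57 = 8/57
  P(X=3) = 1/57 + 2/57 + 1/57 = 4/57
H(X) = -[(35/57)·log₂(35/57) + (10/57)·log₂(10/57) + (8/57)·log₂(8/57) + (4/57)·log₂(4/57)]
  = 0.43204 + 0.44052 + 0.39760 + 0.26897 = 1.5391 bits

H(Y|X) = H(X,Y) - H(X) = 3.0207 - 1.5391 = 1.4816 bits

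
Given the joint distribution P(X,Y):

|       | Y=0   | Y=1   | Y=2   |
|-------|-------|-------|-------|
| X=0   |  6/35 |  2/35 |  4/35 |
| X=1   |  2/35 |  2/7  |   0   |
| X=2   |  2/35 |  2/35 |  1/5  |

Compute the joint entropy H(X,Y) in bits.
2.7184 bits

H(X,Y) = -Σ_{x,y} P(x,y) log₂ P(x,y). Per-cell terms -P(x,y)·log₂P(x,y):
  X=0: 0.43617, 0.23596, 0.35763
  X=1: 0.23596, 0.51639, 0.00000
  X=2: 0.23596, 0.23596, 0.46439
  (cells with P = 0 contribute 0)
Sum of the 9 terms: H(X,Y) = 2.7184 bits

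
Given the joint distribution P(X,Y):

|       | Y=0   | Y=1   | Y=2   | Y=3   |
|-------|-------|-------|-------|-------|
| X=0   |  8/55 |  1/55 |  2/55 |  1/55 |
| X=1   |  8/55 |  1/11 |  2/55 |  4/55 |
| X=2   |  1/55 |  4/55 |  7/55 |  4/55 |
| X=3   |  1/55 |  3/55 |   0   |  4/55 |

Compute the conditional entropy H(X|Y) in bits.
1.6238 bits

H(X|Y) = H(X,Y) - H(Y)

H(X,Y) = -Σ_{x,y} P(x,y) log₂ P(x,y). Per-cell terms -P(x,y)·log₂P(x,y):
  X=0: 0.40456, 0.10512, 0.17387, 0.10512
  X=1: 0.40456, 0.31449, 0.17387, 0.27501
  X=2: 0.10512, 0.27501, 0.37851, 0.27501
  X=3: 0.10512, 0.22889, 0.00000, 0.27501
  (cells with P = 0 contribute 0)
Sum of the 16 terms: H(X,Y) = 3.5993 bits

Marginal of Y (column sums):
  P(Y=0) = 8/55 + 8/55 + 1/55 + 1/55 = 18/55
  P(Y=1) = 1/55 + 1/11 + 4/55 + 3/55 = 13/55
  P(Y=2) = 2/55 + 2/55 + 7/55 + 0 = 1/5
  P(Y=3) = 1/55 + 4/55 + 4/55 + 4/55 = 13/55
H(Y) = -[(18/55)·log₂(18/55) + (13/55)·log₂(13/55) + (1/5)·log₂(1/5) + (13/55)·log₂(13/55)]
  = 0.52738 + 0.49185 + 0.46439 + 0.49185 = 1.9755 bits

H(X|Y) = H(X,Y) - H(Y) = 3.5993 - 1.9755 = 1.6238 bits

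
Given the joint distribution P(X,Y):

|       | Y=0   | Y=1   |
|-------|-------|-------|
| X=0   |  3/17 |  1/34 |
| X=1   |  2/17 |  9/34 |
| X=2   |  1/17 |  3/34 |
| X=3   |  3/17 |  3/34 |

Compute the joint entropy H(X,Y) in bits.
2.7622 bits

H(X,Y) = -Σ_{x,y} P(x,y) log₂ P(x,y). Per-cell terms -P(x,y)·log₂P(x,y):
  X=0: 0.44162, 0.14963
  X=1: 0.36323, 0.50758
  X=2: 0.24044, 0.30904
  X=3: 0.44162, 0.30904
Sum of the 8 terms: H(X,Y) = 2.7622 bits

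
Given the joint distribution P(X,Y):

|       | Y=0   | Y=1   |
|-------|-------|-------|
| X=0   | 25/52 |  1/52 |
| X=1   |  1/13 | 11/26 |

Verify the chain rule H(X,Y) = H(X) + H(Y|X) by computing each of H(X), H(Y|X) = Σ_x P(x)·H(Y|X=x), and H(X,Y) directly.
H(X) = 1.0000 bits, H(Y|X) = 0.4273 bits, H(X,Y) = 1.4273 bits

Marginal of X (row sums):
  P(X=0) = 25/52 + 1/52 = 1/2
  P(X=1) = 1/13 + 11/26 = 1/2
H(X) = -[(1/2)·log₂(1/2) + (1/2)·log₂(1/2)]
  = 0.50000 + 0.50000 = 1.0000 bits

H(Y|X) = Σ_x P(x)·H(Y|X=x):
  X=0: P(X=0) = 1/2, P(Y|X=0) = (25/26, 1/26) → H(Y|X=0) = 0.23519
  X=1: P(X=1) = 1/2, P(Y|X=1) = (2/13, 11/13) → H(Y|X=1) = 0.61938
H(Y|X) = (1/2)·0.23519 + (1/2)·0.61938 = 0.4273 bits

H(X,Y) = -Σ_{x,y} P(x,y) log₂ P(x,y). Per-cell terms -P(x,y)·log₂P(x,y):
  X=0: 0.50797, 0.10962
  X=1: 0.28465, 0.52504
Sum of the 4 terms: H(X,Y) = 1.4273 bits

Chain rule check:
  H(X) + H(Y|X) = 1.0000 + 0.4273 = 1.4273 bits
  H(X,Y) = 1.4273 bits
✓ Chain rule verified.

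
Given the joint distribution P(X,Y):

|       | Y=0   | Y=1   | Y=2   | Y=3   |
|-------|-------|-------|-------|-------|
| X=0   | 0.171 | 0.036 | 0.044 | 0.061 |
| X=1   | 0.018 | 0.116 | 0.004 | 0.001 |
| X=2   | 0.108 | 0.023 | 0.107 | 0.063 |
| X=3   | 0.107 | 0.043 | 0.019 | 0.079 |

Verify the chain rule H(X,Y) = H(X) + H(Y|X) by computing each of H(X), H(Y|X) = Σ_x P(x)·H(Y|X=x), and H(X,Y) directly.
H(X) = 1.9402 bits, H(Y|X) = 1.6255 bits, H(X,Y) = 3.5658 bits

Marginal of X (row sums):
  P(X=0) = 0.171 + 0.036 + 0.044 + 0.061 = 0.312
  P(X=1) = 0.018 + 0.116 + 0.004 + 0.001 = 0.139
  P(X=2) = 0.108 + 0.023 + 0.107 + 0.063 = 0.301
  P(X=3) = 0.107 + 0.043 + 0.019 + 0.079 = 0.248
H(X) = -[0.312·log₂(0.312) + 0.139·log₂(0.139) + 0.301·log₂(0.301) + 0.248·log₂(0.248)]
  = 0.52428 + 0.39571 + 0.52138 + 0.49887 = 1.9402 bits

H(Y|X) = Σ_x P(x)·H(Y|X=x):
  X=0: P(X=0) = 0.312, P(Y|X=0) = (57/104, 3/26, 11/78, 61/312) → H(Y|X=0) = 1.69386
  X=1: P(X=1) = 0.139, P(Y|X=1) = (18/139, 116/139, 4/139, 1/139) → H(Y|X=1) = 0.79819
  X=2: P(X=2) = 0.301, P(Y|X=2) = (108/301, 23/301, 107/301, 9/43) → H(Y|X=2) = 1.81676
  X=3: P(X=3) = 0.248, P(Y|X=3) = (107/248, 43/248, 19/248, 79/248) → H(Y|X=3) = 1.77123
H(Y|X) = 0.312·1.69386 + 0.139·0.79819 + 0.301·1.81676 + 0.248·1.77123 = 1.6255 bits

H(X,Y) = -Σ_{x,y} P(x,y) log₂ P(x,y). Per-cell terms -P(x,y)·log₂P(x,y):
  X=0: 0.43570, 0.17265, 0.19828, 0.24614
  X=1: 0.10433, 0.36051, 0.03186, 0.00997
  X=2: 0.34678, 0.12517, 0.34500, 0.25128
  X=3: 0.34500, 0.19520, 0.10864, 0.28930
Sum of the 16 terms: H(X,Y) = 3.5658 bits

Chain rule check:
  H(X) + H(Y|X) = 1.9402 + 1.6255 = 3.5657 bits
  H(X,Y) = 3.5658 bits
✓ Chain rule verified (Δ = 0.0001 is 4-dp rounding noise: each of the three values was rounded independently).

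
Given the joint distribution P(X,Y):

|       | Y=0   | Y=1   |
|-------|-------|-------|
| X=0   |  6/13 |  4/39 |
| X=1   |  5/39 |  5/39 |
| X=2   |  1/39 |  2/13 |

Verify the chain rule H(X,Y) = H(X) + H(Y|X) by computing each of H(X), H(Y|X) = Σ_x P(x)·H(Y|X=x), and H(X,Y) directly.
H(X) = 1.4142 bits, H(Y|X) = 0.7485 bits, H(X,Y) = 2.1626 bits

Marginal of X (row sums):
  P(X=0) = 6/13 + 4/39 = 22/39
  P(X=1) = 5/39 + 5/39 = 10/39
  P(X=2) = 1/39 + 2/13 = 7/39
H(X) = -[(22/39)·log₂(22/39) + (10/39)·log₂(10/39) + (7/39)·log₂(7/39)]
  = 0.4659 + 0.5035 + 0.4448 = 1.4142 bits

H(Y|X) = Σ_x P(x)·H(Y|X=x):
  X=0: P(X=0) = 22/39, P(Y|X=0) = (9/11, 2/11) → H(Y|X=0) = 0.6840
  X=1: P(X=1) = 10/39, P(Y|X=1) = (1/2, 1/2) → H(Y|X=1) = 1.0000
  X=2: P(X=2) = 7/39, P(Y|X=2) = (1/7, 6/7) → H(Y|X=2) = 0.5917
H(Y|X) = (22/39)·0.6840 + (10/39)·1.0000 + (7/39)·0.5917 = 0.7485 bits

H(X,Y) = -Σ_{x,y} P(x,y) log₂ P(x,y). Per-cell terms -P(x,y)·log₂P(x,y):
  X=0: 0.5148, 0.3370
  X=1: 0.3799, 0.3799
  X=2: 0.1355, 0.4155
Sum of the 6 terms: H(X,Y) = 2.1626 bits

Chain rule check:
  H(X) + H(Y|X) = 1.4142 + 0.7485 = 2.1627 bits
  H(X,Y) = 2.1626 bits
✓ Chain rule verified (Δ = 0.0001 is 4-dp rounding noise: each of the three values was rounded independently).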